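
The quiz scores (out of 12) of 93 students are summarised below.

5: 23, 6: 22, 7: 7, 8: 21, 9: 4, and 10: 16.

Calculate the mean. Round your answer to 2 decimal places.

Values: 5, 6, 7, 8, 9, 10
Σfx = 23×5 + 22×6 + 7×7 + 21×8 + 4×9 + 16×10 = 660
n = Σf = 93
Mean = 660 / 93 = 7.0968

7.10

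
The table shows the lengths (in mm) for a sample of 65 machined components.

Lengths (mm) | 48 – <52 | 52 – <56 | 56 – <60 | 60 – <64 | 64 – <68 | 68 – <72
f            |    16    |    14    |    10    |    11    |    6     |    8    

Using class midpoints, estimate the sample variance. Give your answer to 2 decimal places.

46.25

Midpoints: 50, 54, 58, 62, 66, 70
n = 65, Σfm = 3774, mean = 58.0615
Σfm² = 222084
Σf(m − x̄)² = Σfm² − (Σfm)²/n = 222084 − 3774²/65 = 2959.7538
Sample variance = 2959.7538 / 64 = 46.2462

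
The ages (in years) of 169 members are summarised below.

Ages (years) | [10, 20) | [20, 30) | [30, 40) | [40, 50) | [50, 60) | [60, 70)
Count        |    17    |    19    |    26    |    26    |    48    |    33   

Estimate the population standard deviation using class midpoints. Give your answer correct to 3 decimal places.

Midpoints: 15, 25, 35, 45, 55, 65
n = 169, Σfm = 7595, mean = 44.9408
Σfm² = 384825
Σf(m − x̄)² = Σfm² − (Σfm)²/n = 384825 − 7595²/169 = 43499.4083
Population variance = 43499.4083 / 169 = 257.3929
Standard deviation = √257.3929 = 16.0435

16.043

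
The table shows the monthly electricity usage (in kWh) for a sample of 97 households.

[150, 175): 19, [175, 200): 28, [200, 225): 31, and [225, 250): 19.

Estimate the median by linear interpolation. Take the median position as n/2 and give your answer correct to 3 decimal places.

Cumulative frequencies: 19, 47, 78, 97
n = 97; position = n/2 = 48.5.
This falls in the class [200, 225): L = 200, F = 47, f = 31, h = 25.
Median ≈ 200 + ((48.5 − 47) / 31) × 25 = 201.2097

201.210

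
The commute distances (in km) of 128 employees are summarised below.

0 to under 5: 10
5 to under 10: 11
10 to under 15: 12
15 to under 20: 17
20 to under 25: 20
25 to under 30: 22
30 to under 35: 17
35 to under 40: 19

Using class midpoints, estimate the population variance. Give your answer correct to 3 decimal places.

114.256

Midpoints: 2.5, 7.5, 12.5, 17.5, 22.5, 27.5, 32.5, 37.5
n = 128, Σfm = 2875, mean = 22.4609
Σfm² = 79200
Σf(m − x̄)² = Σfm² − (Σfm)²/n = 79200 − 2875²/128 = 14624.8047
Population variance = 14624.8047 / 128 = 114.2563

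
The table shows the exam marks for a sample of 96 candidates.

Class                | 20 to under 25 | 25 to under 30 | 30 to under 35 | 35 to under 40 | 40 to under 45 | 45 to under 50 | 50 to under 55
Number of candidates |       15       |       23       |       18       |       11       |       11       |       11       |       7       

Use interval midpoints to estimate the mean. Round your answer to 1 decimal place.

Midpoints: 22.5, 27.5, 32.5, 37.5, 42.5, 47.5, 52.5
Σfm = 15×22.5 + 23×27.5 + 18×32.5 + 11×37.5 + 11×42.5 + 11×47.5 + 7×52.5 = 3325
n = Σf = 96
Mean = 3325 / 96 = 34.6354

34.6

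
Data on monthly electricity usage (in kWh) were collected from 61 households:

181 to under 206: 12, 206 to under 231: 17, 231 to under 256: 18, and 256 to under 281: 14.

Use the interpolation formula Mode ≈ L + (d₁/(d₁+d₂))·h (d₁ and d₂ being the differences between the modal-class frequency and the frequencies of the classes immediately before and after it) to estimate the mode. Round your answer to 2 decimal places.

236.00

Modal class: 231 to under 256 (highest frequency 18).
d₁ = 18 − 17 = 1, d₂ = 18 − 14 = 4
Mode ≈ 231 + (1/(1+4)) × 25 = 231 + 5.0000 = 236.0000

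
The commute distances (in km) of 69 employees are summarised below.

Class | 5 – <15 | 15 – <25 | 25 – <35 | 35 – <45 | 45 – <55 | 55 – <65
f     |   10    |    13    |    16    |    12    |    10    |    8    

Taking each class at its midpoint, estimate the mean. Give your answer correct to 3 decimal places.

33.333

Midpoints: 10, 20, 30, 40, 50, 60
Σfm = 10×10 + 13×20 + 16×30 + 12×40 + 10×50 + 8×60 = 2300
n = Σf = 69
Mean = 2300 / 69 = 33.3333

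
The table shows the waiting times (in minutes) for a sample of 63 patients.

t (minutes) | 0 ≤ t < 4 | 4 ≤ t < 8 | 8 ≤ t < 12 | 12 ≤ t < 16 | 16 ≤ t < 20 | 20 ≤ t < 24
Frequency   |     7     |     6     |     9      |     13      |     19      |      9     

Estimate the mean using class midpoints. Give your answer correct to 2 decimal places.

Midpoints: 2, 6, 10, 14, 18, 22
Σfm = 7×2 + 6×6 + 9×10 + 13×14 + 19×18 + 9×22 = 862
n = Σf = 63
Mean = 862 / 63 = 13.6825

13.68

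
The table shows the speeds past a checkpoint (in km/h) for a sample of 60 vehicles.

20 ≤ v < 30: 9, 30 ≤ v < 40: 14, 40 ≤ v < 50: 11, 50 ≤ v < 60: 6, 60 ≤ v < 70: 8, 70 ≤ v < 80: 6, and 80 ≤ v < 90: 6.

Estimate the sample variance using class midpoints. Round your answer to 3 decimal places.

Midpoints: 25, 35, 45, 55, 65, 75, 85
n = 60, Σfm = 3020, mean = 50.3333
Σfm² = 174100
Σf(m − x̄)² = Σfm² − (Σfm)²/n = 174100 − 3020²/60 = 22093.3333
Sample variance = 22093.3333 / 59 = 374.4633

374.463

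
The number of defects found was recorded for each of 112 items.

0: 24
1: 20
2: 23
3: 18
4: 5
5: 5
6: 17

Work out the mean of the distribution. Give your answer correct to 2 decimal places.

2.38

Values: 0, 1, 2, 3, 4, 5, 6
Σfx = 24×0 + 20×1 + 23×2 + 18×3 + 5×4 + 5×5 + 17×6 = 267
n = Σf = 112
Mean = 267 / 112 = 2.3839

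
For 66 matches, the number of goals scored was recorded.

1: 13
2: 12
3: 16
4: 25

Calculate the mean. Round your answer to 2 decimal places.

Values: 1, 2, 3, 4
Σfx = 13×1 + 12×2 + 16×3 + 25×4 = 185
n = Σf = 66
Mean = 185 / 66 = 2.8030

2.80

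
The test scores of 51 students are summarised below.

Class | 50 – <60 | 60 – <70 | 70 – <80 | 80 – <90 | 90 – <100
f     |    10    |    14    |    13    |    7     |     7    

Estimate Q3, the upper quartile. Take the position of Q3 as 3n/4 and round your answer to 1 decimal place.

81.8

Cumulative frequencies: 10, 24, 37, 44, 51
n = 51; position = 3n/4 = 38.25.
This falls in the class 80 – <90: L = 80, F = 37, f = 7, h = 10.
Upper quartile ≈ 80 + ((38.25 − 37) / 7) × 10 = 81.7857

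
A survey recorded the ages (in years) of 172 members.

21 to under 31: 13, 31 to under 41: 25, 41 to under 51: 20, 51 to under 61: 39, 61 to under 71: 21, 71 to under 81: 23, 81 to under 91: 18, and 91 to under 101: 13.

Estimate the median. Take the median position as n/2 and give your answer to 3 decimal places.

Cumulative frequencies: 13, 38, 58, 97, 118, 141, 159, 172
n = 172; position = n/2 = 86.
This falls in the class 51 to under 61: L = 51, F = 58, f = 39, h = 10.
Median ≈ 51 + ((86 − 58) / 39) × 10 = 58.1795

58.179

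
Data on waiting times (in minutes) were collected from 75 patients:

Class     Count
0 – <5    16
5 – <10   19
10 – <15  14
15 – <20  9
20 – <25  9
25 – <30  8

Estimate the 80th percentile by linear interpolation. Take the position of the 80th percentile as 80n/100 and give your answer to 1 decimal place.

Cumulative frequencies: 16, 35, 49, 58, 67, 75
n = 75; position = 80n/100 = 60.
This falls in the class 20 – <25: L = 20, F = 58, f = 9, h = 5.
80th percentile ≈ 20 + ((60 − 58) / 9) × 5 = 21.1111

21.1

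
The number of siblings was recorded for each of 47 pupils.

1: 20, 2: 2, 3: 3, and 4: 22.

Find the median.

Cumulative frequencies: 20, 22, 25, 47
n = 47, so the median is the value in position (n+1)/2 = 24.
Position 24 falls at value 3.

3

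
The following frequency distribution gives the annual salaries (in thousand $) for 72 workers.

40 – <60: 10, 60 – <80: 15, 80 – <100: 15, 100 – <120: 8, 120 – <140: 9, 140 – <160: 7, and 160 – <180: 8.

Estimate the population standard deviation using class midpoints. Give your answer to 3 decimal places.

Midpoints: 50, 70, 90, 110, 130, 150, 170
n = 72, Σfm = 7360, mean = 102.2222
Σfm² = 857600
Σf(m − x̄)² = Σfm² − (Σfm)²/n = 857600 − 7360²/72 = 105244.4444
Population variance = 105244.4444 / 72 = 1461.7284
Standard deviation = √1461.7284 = 38.2326

38.233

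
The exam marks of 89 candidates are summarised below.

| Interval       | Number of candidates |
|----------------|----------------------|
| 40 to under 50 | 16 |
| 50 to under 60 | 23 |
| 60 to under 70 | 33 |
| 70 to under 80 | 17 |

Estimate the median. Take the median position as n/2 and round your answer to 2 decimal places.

61.67

Cumulative frequencies: 16, 39, 72, 89
n = 89; position = n/2 = 44.5.
This falls in the class 60 to under 70: L = 60, F = 39, f = 33, h = 10.
Median ≈ 60 + ((44.5 − 39) / 33) × 10 = 61.6667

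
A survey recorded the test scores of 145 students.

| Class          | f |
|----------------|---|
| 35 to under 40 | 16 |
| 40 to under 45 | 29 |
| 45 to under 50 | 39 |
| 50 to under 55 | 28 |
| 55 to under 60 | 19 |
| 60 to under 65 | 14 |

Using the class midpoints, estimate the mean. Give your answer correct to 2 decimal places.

49.12

Midpoints: 37.5, 42.5, 47.5, 52.5, 57.5, 62.5
Σfm = 16×37.5 + 29×42.5 + 39×47.5 + 28×52.5 + 19×57.5 + 14×62.5 = 7122.5
n = Σf = 145
Mean = 7122.5 / 145 = 49.1207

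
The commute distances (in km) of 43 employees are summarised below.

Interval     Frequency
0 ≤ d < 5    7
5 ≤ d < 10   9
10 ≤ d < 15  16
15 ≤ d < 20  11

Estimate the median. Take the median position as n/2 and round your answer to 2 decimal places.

11.72

Cumulative frequencies: 7, 16, 32, 43
n = 43; position = n/2 = 21.5.
This falls in the class 10 ≤ d < 15: L = 10, F = 16, f = 16, h = 5.
Median ≈ 10 + ((21.5 − 16) / 16) × 5 = 11.7188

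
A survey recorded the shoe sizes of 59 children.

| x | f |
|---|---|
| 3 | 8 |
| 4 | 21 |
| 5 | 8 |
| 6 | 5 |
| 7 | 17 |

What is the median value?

Cumulative frequencies: 8, 29, 37, 42, 59
n = 59, so the median is the value in position (n+1)/2 = 30.
Position 30 falls at value 5.

5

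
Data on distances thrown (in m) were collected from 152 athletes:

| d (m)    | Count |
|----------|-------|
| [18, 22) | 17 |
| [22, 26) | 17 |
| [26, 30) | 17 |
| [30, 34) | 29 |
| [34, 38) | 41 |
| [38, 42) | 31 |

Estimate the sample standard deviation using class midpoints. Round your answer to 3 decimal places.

6.535

Midpoints: 20, 24, 28, 32, 36, 40
n = 152, Σfm = 4868, mean = 32.0263
Σfm² = 162352
Σf(m − x̄)² = Σfm² − (Σfm)²/n = 162352 − 4868²/152 = 6447.8947
Sample variance = 6447.8947 / 151 = 42.7013
Standard deviation = √42.7013 = 6.5346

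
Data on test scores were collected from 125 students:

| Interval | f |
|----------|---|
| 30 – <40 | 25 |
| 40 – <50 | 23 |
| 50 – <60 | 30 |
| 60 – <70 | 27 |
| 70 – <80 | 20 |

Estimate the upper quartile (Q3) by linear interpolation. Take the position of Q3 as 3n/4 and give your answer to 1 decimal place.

65.8

Cumulative frequencies: 25, 48, 78, 105, 125
n = 125; position = 3n/4 = 93.75.
This falls in the class 60 – <70: L = 60, F = 78, f = 27, h = 10.
Upper quartile ≈ 60 + ((93.75 − 78) / 27) × 10 = 65.8333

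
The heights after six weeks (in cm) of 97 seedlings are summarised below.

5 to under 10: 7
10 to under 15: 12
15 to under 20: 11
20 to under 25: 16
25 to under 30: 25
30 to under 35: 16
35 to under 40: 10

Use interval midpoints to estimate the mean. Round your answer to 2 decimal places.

24.10

Midpoints: 7.5, 12.5, 17.5, 22.5, 27.5, 32.5, 37.5
Σfm = 7×7.5 + 12×12.5 + 11×17.5 + 16×22.5 + 25×27.5 + 16×32.5 + 10×37.5 = 2337.5
n = Σf = 97
Mean = 2337.5 / 97 = 24.0979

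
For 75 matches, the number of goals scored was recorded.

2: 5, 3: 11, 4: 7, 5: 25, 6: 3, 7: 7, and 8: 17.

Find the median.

5

Cumulative frequencies: 5, 16, 23, 48, 51, 58, 75
n = 75, so the median is the value in position (n+1)/2 = 38.
Position 38 falls at value 5.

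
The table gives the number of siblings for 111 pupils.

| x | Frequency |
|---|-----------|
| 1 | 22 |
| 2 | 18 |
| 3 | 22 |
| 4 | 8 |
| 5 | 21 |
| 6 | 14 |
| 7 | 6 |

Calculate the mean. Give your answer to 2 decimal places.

3.49

Values: 1, 2, 3, 4, 5, 6, 7
Σfx = 22×1 + 18×2 + 22×3 + 8×4 + 21×5 + 14×6 + 6×7 = 387
n = Σf = 111
Mean = 387 / 111 = 3.4865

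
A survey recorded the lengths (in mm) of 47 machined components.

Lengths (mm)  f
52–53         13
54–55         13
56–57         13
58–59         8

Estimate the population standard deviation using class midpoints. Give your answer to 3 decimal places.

Midpoints: 52.5, 54.5, 56.5, 58.5
n = 47, Σfm = 2593.5, mean = 55.1809
Σfm² = 143321.75
Σf(m − x̄)² = Σfm² − (Σfm)²/n = 143321.75 − 2593.5²/47 = 210.2128
Population variance = 210.2128 / 47 = 4.4726
Standard deviation = √4.4726 = 2.1149

2.115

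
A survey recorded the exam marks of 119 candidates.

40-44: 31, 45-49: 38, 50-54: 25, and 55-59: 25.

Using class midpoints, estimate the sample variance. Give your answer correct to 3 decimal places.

29.604

Midpoints: 42, 47, 52, 57
n = 119, Σfm = 5813, mean = 48.8487
Σfm² = 287451
Σf(m − x̄)² = Σfm² − (Σfm)²/n = 287451 − 5813²/119 = 3493.2773
Sample variance = 3493.2773 / 118 = 29.6040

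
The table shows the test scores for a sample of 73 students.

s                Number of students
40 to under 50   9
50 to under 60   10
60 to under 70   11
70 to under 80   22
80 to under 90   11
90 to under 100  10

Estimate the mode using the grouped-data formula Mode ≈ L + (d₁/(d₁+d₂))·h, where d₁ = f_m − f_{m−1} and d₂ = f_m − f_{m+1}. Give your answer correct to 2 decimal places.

75.00

Modal class: 70 to under 80 (highest frequency 22).
d₁ = 22 − 11 = 11, d₂ = 22 − 11 = 11
Mode ≈ 70 + (11/(11+11)) × 10 = 70 + 5.0000 = 75.0000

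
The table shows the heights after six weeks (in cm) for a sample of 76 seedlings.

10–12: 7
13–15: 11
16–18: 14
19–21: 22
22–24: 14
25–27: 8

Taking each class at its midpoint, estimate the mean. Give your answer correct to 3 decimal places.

18.934

Midpoints: 11, 14, 17, 20, 23, 26
Σfm = 7×11 + 11×14 + 14×17 + 22×20 + 14×23 + 8×26 = 1439
n = Σf = 76
Mean = 1439 / 76 = 18.9342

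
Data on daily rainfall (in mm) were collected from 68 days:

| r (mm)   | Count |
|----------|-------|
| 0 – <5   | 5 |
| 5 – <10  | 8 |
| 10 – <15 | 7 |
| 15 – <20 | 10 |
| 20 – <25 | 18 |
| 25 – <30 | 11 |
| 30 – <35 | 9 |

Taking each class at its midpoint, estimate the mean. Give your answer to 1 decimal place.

19.6

Midpoints: 2.5, 7.5, 12.5, 17.5, 22.5, 27.5, 32.5
Σfm = 5×2.5 + 8×7.5 + 7×12.5 + 10×17.5 + 18×22.5 + 11×27.5 + 9×32.5 = 1335
n = Σf = 68
Mean = 1335 / 68 = 19.6324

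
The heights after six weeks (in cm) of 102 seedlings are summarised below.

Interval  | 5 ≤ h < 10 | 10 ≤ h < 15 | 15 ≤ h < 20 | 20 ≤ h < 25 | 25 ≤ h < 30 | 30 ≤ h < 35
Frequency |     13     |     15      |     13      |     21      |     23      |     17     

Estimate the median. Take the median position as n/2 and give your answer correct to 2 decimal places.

Cumulative frequencies: 13, 28, 41, 62, 85, 102
n = 102; position = n/2 = 51.
This falls in the class 20 ≤ h < 25: L = 20, F = 41, f = 21, h = 5.
Median ≈ 20 + ((51 − 41) / 21) × 5 = 22.3810

22.38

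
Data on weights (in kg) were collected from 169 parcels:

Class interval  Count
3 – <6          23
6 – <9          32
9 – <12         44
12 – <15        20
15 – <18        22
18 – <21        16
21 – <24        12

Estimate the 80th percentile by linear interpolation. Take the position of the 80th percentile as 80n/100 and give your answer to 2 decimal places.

17.21

Cumulative frequencies: 23, 55, 99, 119, 141, 157, 169
n = 169; position = 80n/100 = 135.2.
This falls in the class 15 – <18: L = 15, F = 119, f = 22, h = 3.
80th percentile ≈ 15 + ((135.2 − 119) / 22) × 3 = 17.2091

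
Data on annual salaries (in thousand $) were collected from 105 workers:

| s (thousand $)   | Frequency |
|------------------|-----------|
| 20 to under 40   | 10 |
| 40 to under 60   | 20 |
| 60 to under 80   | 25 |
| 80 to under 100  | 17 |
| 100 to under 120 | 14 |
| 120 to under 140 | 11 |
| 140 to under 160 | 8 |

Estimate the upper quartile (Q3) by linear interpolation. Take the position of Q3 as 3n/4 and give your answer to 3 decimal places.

109.643

Cumulative frequencies: 10, 30, 55, 72, 86, 97, 105
n = 105; position = 3n/4 = 78.75.
This falls in the class 100 to under 120: L = 100, F = 72, f = 14, h = 20.
Upper quartile ≈ 100 + ((78.75 − 72) / 14) × 20 = 109.6429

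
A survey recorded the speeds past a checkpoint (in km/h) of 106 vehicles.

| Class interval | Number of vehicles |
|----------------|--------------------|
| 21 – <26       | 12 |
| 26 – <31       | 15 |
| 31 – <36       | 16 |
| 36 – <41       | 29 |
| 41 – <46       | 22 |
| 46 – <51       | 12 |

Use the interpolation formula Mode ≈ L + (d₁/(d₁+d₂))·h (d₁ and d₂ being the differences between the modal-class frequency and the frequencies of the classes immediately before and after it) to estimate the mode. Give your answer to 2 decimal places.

Modal class: 36 – <41 (highest frequency 29).
d₁ = 29 − 16 = 13, d₂ = 29 − 22 = 7
Mode ≈ 36 + (13/(13+7)) × 5 = 36 + 3.2500 = 39.2500

39.25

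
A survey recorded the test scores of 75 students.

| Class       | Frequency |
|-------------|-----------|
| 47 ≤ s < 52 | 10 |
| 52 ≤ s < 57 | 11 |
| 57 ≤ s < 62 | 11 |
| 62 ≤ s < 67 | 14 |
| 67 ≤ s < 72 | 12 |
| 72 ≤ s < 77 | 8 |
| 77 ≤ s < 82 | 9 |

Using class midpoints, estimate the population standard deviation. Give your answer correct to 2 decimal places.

9.47

Midpoints: 49.5, 54.5, 59.5, 64.5, 69.5, 74.5, 79.5
n = 75, Σfm = 4797.5, mean = 63.9667
Σfm² = 313608.75
Σf(m − x̄)² = Σfm² − (Σfm)²/n = 313608.75 − 4797.5²/75 = 6728.6667
Population variance = 6728.6667 / 75 = 89.7156
Standard deviation = √89.7156 = 9.4718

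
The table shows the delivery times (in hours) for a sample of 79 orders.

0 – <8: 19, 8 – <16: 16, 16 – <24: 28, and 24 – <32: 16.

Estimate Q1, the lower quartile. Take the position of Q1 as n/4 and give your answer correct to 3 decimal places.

8.375

Cumulative frequencies: 19, 35, 63, 79
n = 79; position = n/4 = 19.75.
This falls in the class 8 – <16: L = 8, F = 19, f = 16, h = 8.
Lower quartile ≈ 8 + ((19.75 − 19) / 16) × 8 = 8.3750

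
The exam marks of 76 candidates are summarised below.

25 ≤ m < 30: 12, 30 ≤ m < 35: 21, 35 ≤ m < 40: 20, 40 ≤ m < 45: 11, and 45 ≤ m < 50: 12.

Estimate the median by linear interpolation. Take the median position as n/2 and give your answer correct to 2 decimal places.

Cumulative frequencies: 12, 33, 53, 64, 76
n = 76; position = n/2 = 38.
This falls in the class 35 ≤ m < 40: L = 35, F = 33, f = 20, h = 5.
Median ≈ 35 + ((38 − 33) / 20) × 5 = 36.2500

36.25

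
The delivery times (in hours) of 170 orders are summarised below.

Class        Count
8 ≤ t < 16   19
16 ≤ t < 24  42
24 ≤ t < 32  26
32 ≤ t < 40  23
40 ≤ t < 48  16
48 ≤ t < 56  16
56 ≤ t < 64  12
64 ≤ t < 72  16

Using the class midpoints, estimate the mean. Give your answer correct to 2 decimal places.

35.11

Midpoints: 12, 20, 28, 36, 44, 52, 60, 68
Σfm = 19×12 + 42×20 + 26×28 + 23×36 + 16×44 + 16×52 + 12×60 + 16×68 = 5968
n = Σf = 170
Mean = 5968 / 170 = 35.1059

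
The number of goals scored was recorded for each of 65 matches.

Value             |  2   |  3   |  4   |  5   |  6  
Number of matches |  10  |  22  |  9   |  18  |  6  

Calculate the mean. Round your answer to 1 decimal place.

3.8

Values: 2, 3, 4, 5, 6
Σfx = 10×2 + 22×3 + 9×4 + 18×5 + 6×6 = 248
n = Σf = 65
Mean = 248 / 65 = 3.8154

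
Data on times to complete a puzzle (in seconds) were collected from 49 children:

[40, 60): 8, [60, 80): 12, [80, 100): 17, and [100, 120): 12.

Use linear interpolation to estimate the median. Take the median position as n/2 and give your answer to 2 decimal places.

85.29

Cumulative frequencies: 8, 20, 37, 49
n = 49; position = n/2 = 24.5.
This falls in the class [80, 100): L = 80, F = 20, f = 17, h = 20.
Median ≈ 80 + ((24.5 − 20) / 17) × 20 = 85.2941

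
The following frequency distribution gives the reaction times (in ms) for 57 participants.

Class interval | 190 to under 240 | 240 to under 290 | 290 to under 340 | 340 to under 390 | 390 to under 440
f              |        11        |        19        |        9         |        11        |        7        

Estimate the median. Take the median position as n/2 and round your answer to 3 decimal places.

Cumulative frequencies: 11, 30, 39, 50, 57
n = 57; position = n/2 = 28.5.
This falls in the class 240 to under 290: L = 240, F = 11, f = 19, h = 50.
Median ≈ 240 + ((28.5 − 11) / 19) × 50 = 286.0526

286.053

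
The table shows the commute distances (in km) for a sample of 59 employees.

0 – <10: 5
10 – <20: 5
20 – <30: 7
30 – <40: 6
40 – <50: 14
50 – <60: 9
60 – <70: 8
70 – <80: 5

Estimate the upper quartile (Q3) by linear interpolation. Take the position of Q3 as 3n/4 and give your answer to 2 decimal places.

Cumulative frequencies: 5, 10, 17, 23, 37, 46, 54, 59
n = 59; position = 3n/4 = 44.25.
This falls in the class 50 – <60: L = 50, F = 37, f = 9, h = 10.
Upper quartile ≈ 50 + ((44.25 − 37) / 9) × 10 = 58.0556

58.06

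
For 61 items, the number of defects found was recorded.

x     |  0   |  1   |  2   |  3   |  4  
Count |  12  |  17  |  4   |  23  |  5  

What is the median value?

2

Cumulative frequencies: 12, 29, 33, 56, 61
n = 61, so the median is the value in position (n+1)/2 = 31.
Position 31 falls at value 2.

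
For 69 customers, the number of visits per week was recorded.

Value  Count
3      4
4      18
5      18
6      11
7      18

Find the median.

5

Cumulative frequencies: 4, 22, 40, 51, 69
n = 69, so the median is the value in position (n+1)/2 = 35.
Position 35 falls at value 5.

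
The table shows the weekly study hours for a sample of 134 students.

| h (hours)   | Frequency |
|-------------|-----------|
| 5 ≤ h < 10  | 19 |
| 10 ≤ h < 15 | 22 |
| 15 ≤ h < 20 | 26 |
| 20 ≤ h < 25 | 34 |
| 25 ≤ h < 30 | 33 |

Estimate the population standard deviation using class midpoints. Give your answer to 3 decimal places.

6.858

Midpoints: 7.5, 12.5, 17.5, 22.5, 27.5
n = 134, Σfm = 2545, mean = 18.9925
Σfm² = 54637.5
Σf(m − x̄)² = Σfm² − (Σfm)²/n = 54637.5 − 2545²/134 = 6301.4925
Population variance = 6301.4925 / 134 = 47.0261
Standard deviation = √47.0261 = 6.8576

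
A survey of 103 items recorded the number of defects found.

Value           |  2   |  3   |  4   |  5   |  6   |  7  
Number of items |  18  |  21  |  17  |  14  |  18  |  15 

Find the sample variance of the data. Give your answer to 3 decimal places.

2.941

Values: 2, 3, 4, 5, 6, 7
n = 103, Σfx = 450, mean = 4.3689
Σfx² = 2266
Σf(x − x̄)² = Σfx² − (Σfx)²/n = 2266 − 450²/103 = 299.9806
Sample variance = 299.9806 / 102 = 2.9410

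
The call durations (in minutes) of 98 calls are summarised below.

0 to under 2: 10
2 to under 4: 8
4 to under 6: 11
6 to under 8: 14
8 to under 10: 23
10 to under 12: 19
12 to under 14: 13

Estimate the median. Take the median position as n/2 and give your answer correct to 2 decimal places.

Cumulative frequencies: 10, 18, 29, 43, 66, 85, 98
n = 98; position = n/2 = 49.
This falls in the class 8 to under 10: L = 8, F = 43, f = 23, h = 2.
Median ≈ 8 + ((49 − 43) / 23) × 2 = 8.5217

8.52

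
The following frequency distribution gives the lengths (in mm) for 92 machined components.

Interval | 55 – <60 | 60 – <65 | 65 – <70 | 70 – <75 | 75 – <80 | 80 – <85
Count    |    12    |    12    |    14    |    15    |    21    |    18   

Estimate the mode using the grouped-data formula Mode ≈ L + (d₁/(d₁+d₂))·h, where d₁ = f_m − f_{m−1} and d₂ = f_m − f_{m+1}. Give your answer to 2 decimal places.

Modal class: 75 – <80 (highest frequency 21).
d₁ = 21 − 15 = 6, d₂ = 21 − 18 = 3
Mode ≈ 75 + (6/(6+3)) × 5 = 75 + 3.3333 = 78.3333

78.33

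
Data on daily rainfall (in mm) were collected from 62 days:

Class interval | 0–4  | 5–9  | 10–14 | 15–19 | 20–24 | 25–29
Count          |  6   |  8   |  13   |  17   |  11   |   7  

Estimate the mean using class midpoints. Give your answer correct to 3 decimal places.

15.226

Midpoints: 2, 7, 12, 17, 22, 27
Σfm = 6×2 + 8×7 + 13×12 + 17×17 + 11×22 + 7×27 = 944
n = Σf = 62
Mean = 944 / 62 = 15.2258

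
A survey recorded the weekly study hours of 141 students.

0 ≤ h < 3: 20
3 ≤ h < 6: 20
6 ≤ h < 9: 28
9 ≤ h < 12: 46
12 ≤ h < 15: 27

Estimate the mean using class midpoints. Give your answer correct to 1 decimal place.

8.4

Midpoints: 1.5, 4.5, 7.5, 10.5, 13.5
Σfm = 20×1.5 + 20×4.5 + 28×7.5 + 46×10.5 + 27×13.5 = 1177.5
n = Σf = 141
Mean = 1177.5 / 141 = 8.3511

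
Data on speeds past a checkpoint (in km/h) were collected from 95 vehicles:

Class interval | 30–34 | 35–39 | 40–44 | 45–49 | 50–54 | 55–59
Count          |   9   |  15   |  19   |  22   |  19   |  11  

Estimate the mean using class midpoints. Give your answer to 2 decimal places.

Midpoints: 32, 37, 42, 47, 52, 57
Σfm = 9×32 + 15×37 + 19×42 + 22×47 + 19×52 + 11×57 = 4290
n = Σf = 95
Mean = 4290 / 95 = 45.1579

45.16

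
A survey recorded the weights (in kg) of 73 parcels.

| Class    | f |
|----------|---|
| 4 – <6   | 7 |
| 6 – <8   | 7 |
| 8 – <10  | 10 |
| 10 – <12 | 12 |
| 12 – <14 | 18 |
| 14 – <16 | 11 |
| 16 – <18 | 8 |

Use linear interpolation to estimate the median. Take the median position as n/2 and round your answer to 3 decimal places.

12.056

Cumulative frequencies: 7, 14, 24, 36, 54, 65, 73
n = 73; position = n/2 = 36.5.
This falls in the class 12 – <14: L = 12, F = 36, f = 18, h = 2.
Median ≈ 12 + ((36.5 − 36) / 18) × 2 = 12.0556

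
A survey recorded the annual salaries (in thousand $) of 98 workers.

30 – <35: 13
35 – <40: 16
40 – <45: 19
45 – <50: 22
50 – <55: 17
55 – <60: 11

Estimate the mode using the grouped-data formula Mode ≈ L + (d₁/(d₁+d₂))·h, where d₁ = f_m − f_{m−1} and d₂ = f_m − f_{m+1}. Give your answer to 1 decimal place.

Modal class: 45 – <50 (highest frequency 22).
d₁ = 22 − 19 = 3, d₂ = 22 − 17 = 5
Mode ≈ 45 + (3/(3+5)) × 5 = 45 + 1.8750 = 46.8750

46.9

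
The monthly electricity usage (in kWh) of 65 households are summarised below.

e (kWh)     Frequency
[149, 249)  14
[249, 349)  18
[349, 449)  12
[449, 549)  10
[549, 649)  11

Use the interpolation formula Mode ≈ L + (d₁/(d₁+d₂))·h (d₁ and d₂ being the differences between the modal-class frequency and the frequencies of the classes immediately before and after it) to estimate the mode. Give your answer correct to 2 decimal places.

Modal class: [249, 349) (highest frequency 18).
d₁ = 18 − 14 = 4, d₂ = 18 − 12 = 6
Mode ≈ 249 + (4/(4+6)) × 100 = 249 + 40.0000 = 289.0000

289.00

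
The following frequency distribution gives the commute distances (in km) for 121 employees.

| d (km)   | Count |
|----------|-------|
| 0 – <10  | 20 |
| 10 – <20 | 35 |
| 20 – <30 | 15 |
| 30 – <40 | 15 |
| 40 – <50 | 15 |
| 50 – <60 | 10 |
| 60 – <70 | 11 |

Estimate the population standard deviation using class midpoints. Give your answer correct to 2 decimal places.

Midpoints: 5, 15, 25, 35, 45, 55, 65
n = 121, Σfm = 3465, mean = 28.6364
Σfm² = 143225
Σf(m − x̄)² = Σfm² − (Σfm)²/n = 143225 − 3465²/121 = 44000.0000
Population variance = 44000.0000 / 121 = 363.6364
Standard deviation = √363.6364 = 19.0693

19.07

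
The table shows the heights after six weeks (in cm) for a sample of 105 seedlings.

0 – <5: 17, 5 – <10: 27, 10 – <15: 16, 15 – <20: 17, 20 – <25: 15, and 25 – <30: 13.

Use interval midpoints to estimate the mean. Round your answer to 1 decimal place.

Midpoints: 2.5, 7.5, 12.5, 17.5, 22.5, 27.5
Σfm = 17×2.5 + 27×7.5 + 16×12.5 + 17×17.5 + 15×22.5 + 13×27.5 = 1437.5
n = Σf = 105
Mean = 1437.5 / 105 = 13.6905

13.7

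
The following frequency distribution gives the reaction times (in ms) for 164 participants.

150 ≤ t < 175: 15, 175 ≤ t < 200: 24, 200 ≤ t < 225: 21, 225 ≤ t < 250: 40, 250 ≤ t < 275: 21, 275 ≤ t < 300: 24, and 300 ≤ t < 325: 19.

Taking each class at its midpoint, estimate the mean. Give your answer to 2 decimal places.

239.33

Midpoints: 162.5, 187.5, 212.5, 237.5, 262.5, 287.5, 312.5
Σfm = 15×162.5 + 24×187.5 + 21×212.5 + 40×237.5 + 21×262.5 + 24×287.5 + 19×312.5 = 39250
n = Σf = 164
Mean = 39250 / 164 = 239.3293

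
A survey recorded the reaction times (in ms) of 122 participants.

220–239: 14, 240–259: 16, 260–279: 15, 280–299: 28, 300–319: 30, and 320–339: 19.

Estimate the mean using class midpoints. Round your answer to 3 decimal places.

286.057

Midpoints: 229.5, 249.5, 269.5, 289.5, 309.5, 329.5
Σfm = 14×229.5 + 16×249.5 + 15×269.5 + 28×289.5 + 30×309.5 + 19×329.5 = 34899
n = Σf = 122
Mean = 34899 / 122 = 286.0574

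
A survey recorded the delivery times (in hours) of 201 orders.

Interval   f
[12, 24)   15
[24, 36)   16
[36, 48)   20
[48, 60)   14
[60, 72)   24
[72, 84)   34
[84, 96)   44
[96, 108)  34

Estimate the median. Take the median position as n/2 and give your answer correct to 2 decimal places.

Cumulative frequencies: 15, 31, 51, 65, 89, 123, 167, 201
n = 201; position = n/2 = 100.5.
This falls in the class [72, 84): L = 72, F = 89, f = 34, h = 12.
Median ≈ 72 + ((100.5 − 89) / 34) × 12 = 76.0588

76.06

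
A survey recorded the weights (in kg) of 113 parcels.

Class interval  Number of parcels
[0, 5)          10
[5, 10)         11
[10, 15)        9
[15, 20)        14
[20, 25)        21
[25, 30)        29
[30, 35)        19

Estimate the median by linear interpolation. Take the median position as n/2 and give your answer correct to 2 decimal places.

Cumulative frequencies: 10, 21, 30, 44, 65, 94, 113
n = 113; position = n/2 = 56.5.
This falls in the class [20, 25): L = 20, F = 44, f = 21, h = 5.
Median ≈ 20 + ((56.5 − 44) / 21) × 5 = 22.9762

22.98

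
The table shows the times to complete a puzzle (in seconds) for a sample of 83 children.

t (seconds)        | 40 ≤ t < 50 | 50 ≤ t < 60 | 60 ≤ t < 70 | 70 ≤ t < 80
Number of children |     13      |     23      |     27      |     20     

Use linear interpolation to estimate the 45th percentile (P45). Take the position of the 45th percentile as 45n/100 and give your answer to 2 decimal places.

60.50

Cumulative frequencies: 13, 36, 63, 83
n = 83; position = 45n/100 = 37.35.
This falls in the class 60 ≤ t < 70: L = 60, F = 36, f = 27, h = 10.
45th percentile ≈ 60 + ((37.35 − 36) / 27) × 10 = 60.5000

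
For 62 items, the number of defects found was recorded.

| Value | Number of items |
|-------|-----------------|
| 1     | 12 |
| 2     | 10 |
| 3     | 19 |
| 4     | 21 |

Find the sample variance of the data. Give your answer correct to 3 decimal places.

1.250

Values: 1, 2, 3, 4
n = 62, Σfx = 173, mean = 2.7903
Σfx² = 559
Σf(x − x̄)² = Σfx² − (Σfx)²/n = 559 − 173²/62 = 76.2742
Sample variance = 76.2742 / 61 = 1.2504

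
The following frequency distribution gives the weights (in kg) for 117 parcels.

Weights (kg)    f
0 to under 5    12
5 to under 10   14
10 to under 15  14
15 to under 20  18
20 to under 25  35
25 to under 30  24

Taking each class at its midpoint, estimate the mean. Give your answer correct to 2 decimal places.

17.71

Midpoints: 2.5, 7.5, 12.5, 17.5, 22.5, 27.5
Σfm = 12×2.5 + 14×7.5 + 14×12.5 + 18×17.5 + 35×22.5 + 24×27.5 = 2072.5
n = Σf = 117
Mean = 2072.5 / 117 = 17.7137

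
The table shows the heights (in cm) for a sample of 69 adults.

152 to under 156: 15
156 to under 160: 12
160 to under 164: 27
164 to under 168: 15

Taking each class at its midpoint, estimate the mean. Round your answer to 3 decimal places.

Midpoints: 154, 158, 162, 166
Σfm = 15×154 + 12×158 + 27×162 + 15×166 = 11070
n = Σf = 69
Mean = 11070 / 69 = 160.4348

160.435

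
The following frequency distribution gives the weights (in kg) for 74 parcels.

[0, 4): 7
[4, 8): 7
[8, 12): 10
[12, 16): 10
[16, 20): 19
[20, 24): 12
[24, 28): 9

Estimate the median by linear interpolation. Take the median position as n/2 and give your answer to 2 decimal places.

Cumulative frequencies: 7, 14, 24, 34, 53, 65, 74
n = 74; position = n/2 = 37.
This falls in the class [16, 20): L = 16, F = 34, f = 19, h = 4.
Median ≈ 16 + ((37 − 34) / 19) × 4 = 16.6316

16.63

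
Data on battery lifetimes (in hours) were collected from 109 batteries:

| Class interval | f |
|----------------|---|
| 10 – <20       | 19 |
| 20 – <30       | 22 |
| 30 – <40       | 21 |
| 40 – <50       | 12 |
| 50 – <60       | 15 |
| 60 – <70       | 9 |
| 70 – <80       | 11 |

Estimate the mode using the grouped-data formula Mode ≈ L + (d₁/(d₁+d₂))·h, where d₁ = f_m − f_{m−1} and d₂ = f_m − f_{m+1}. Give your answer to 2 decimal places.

27.50

Modal class: 20 – <30 (highest frequency 22).
d₁ = 22 − 19 = 3, d₂ = 22 − 21 = 1
Mode ≈ 20 + (3/(3+1)) × 10 = 20 + 7.5000 = 27.5000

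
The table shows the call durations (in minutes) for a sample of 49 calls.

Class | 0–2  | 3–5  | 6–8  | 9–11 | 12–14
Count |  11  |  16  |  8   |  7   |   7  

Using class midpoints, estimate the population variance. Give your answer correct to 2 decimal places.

16.37

Midpoints: 1, 4, 7, 10, 13
n = 49, Σfm = 292, mean = 5.9592
Σfm² = 2542
Σf(m − x̄)² = Σfm² − (Σfm)²/n = 2542 − 292²/49 = 801.9184
Population variance = 801.9184 / 49 = 16.3657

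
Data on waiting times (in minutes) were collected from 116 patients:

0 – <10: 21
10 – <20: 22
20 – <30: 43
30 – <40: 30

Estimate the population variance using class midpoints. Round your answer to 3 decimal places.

108.650

Midpoints: 5, 15, 25, 35
n = 116, Σfm = 2560, mean = 22.0690
Σfm² = 69100
Σf(m − x̄)² = Σfm² − (Σfm)²/n = 69100 − 2560²/116 = 12603.4483
Population variance = 12603.4483 / 116 = 108.6504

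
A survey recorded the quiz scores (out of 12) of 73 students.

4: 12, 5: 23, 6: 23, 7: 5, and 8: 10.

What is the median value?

Cumulative frequencies: 12, 35, 58, 63, 73
n = 73, so the median is the value in position (n+1)/2 = 37.
Position 37 falls at value 6.

6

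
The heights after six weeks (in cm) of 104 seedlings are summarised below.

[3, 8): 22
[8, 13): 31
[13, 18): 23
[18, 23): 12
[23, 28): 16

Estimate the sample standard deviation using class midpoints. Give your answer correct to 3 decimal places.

Midpoints: 5.5, 10.5, 15.5, 20.5, 25.5
n = 104, Σfm = 1457, mean = 14.0096
Σfm² = 25056
Σf(m − x̄)² = Σfm² − (Σfm)²/n = 25056 − 1457²/104 = 4643.9904
Sample variance = 4643.9904 / 103 = 45.0873
Standard deviation = √45.0873 = 6.7147

6.715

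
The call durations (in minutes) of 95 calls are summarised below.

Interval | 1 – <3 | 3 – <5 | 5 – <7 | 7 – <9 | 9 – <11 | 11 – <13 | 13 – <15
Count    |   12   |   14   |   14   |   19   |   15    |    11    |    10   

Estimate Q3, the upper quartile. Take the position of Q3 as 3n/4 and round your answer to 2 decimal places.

Cumulative frequencies: 12, 26, 40, 59, 74, 85, 95
n = 95; position = 3n/4 = 71.25.
This falls in the class 9 – <11: L = 9, F = 59, f = 15, h = 2.
Upper quartile ≈ 9 + ((71.25 − 59) / 15) × 2 = 10.6333

10.63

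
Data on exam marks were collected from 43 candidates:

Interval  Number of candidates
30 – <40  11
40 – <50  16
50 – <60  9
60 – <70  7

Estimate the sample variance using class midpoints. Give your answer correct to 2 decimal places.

Midpoints: 35, 45, 55, 65
n = 43, Σfm = 2055, mean = 47.7907
Σfm² = 102675
Σf(m − x̄)² = Σfm² − (Σfm)²/n = 102675 − 2055²/43 = 4465.1163
Sample variance = 4465.1163 / 42 = 106.3123

106.31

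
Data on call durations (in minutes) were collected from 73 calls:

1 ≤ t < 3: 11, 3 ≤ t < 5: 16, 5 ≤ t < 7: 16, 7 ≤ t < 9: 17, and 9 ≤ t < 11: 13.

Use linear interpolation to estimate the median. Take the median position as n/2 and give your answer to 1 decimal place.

Cumulative frequencies: 11, 27, 43, 60, 73
n = 73; position = n/2 = 36.5.
This falls in the class 5 ≤ t < 7: L = 5, F = 27, f = 16, h = 2.
Median ≈ 5 + ((36.5 − 27) / 16) × 2 = 6.1875

6.2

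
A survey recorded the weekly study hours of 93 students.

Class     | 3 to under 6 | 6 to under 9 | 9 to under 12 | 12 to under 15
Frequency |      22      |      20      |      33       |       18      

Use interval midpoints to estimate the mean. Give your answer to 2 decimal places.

Midpoints: 4.5, 7.5, 10.5, 13.5
Σfm = 22×4.5 + 20×7.5 + 33×10.5 + 18×13.5 = 838.5
n = Σf = 93
Mean = 838.5 / 93 = 9.0161

9.02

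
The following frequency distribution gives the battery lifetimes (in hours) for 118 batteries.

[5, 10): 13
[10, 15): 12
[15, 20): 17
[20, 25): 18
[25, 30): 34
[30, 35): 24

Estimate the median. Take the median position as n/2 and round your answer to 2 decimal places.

24.72

Cumulative frequencies: 13, 25, 42, 60, 94, 118
n = 118; position = n/2 = 59.
This falls in the class [20, 25): L = 20, F = 42, f = 18, h = 5.
Median ≈ 20 + ((59 − 42) / 18) × 5 = 24.7222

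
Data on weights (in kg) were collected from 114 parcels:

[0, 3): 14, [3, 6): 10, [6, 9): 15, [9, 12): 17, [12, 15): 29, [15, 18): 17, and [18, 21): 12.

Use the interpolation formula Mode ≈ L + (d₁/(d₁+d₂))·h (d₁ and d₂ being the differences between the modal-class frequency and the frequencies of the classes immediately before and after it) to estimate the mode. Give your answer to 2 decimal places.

Modal class: [12, 15) (highest frequency 29).
d₁ = 29 − 17 = 12, d₂ = 29 − 17 = 12
Mode ≈ 12 + (12/(12+12)) × 3 = 12 + 1.5000 = 13.5000

13.50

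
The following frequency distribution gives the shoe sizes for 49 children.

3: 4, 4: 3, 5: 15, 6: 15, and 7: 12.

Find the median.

Cumulative frequencies: 4, 7, 22, 37, 49
n = 49, so the median is the value in position (n+1)/2 = 25.
Position 25 falls at value 6.

6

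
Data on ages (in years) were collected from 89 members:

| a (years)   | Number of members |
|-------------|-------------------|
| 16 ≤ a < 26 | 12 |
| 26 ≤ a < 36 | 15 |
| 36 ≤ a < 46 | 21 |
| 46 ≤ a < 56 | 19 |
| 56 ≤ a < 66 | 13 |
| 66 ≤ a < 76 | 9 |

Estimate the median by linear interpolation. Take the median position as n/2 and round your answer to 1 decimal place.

Cumulative frequencies: 12, 27, 48, 67, 80, 89
n = 89; position = n/2 = 44.5.
This falls in the class 36 ≤ a < 46: L = 36, F = 27, f = 21, h = 10.
Median ≈ 36 + ((44.5 − 27) / 21) × 10 = 44.3333

44.3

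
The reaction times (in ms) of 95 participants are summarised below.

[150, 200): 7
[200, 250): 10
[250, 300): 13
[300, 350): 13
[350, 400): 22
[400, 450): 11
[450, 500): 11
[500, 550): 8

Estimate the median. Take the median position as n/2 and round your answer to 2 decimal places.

Cumulative frequencies: 7, 17, 30, 43, 65, 76, 87, 95
n = 95; position = n/2 = 47.5.
This falls in the class [350, 400): L = 350, F = 43, f = 22, h = 50.
Median ≈ 350 + ((47.5 − 43) / 22) × 50 = 360.2273

360.23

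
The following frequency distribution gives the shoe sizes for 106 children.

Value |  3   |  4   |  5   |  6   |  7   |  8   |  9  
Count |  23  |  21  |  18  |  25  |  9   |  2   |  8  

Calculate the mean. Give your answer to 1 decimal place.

Values: 3, 4, 5, 6, 7, 8, 9
Σfx = 23×3 + 21×4 + 18×5 + 25×6 + 9×7 + 2×8 + 8×9 = 544
n = Σf = 106
Mean = 544 / 106 = 5.1321

5.1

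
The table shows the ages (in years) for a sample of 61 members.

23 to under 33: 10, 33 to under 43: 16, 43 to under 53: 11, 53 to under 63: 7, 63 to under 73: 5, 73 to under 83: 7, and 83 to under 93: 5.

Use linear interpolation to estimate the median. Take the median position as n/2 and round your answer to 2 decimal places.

Cumulative frequencies: 10, 26, 37, 44, 49, 56, 61
n = 61; position = n/2 = 30.5.
This falls in the class 43 to under 53: L = 43, F = 26, f = 11, h = 10.
Median ≈ 43 + ((30.5 − 26) / 11) × 10 = 47.0909

47.09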